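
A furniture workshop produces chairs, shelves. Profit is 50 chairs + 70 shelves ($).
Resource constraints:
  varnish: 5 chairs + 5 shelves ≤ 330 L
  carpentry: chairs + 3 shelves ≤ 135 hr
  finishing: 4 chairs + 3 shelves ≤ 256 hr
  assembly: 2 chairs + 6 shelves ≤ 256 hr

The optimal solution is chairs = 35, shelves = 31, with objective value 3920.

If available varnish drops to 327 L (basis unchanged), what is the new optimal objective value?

At the optimum: varnish uses 330 of 330 (binding); carpentry uses 128 of 135 (slack = 7); finishing uses 233 of 256 (slack = 23); assembly uses 256 of 256 (binding).
Slack constraints have shadow price 0 (complementary slackness).
Dual feasibility on the basic columns requires 5·y_varnish + 2·y_assembly = 50, 5·y_varnish + 6·y_assembly = 70.
→ y_varnish = 8 and y_assembly = 5.
Δz = y_varnish·Δb = 8 × (-3) = -24, so new z* = 3920 − 24 = 3896.

3896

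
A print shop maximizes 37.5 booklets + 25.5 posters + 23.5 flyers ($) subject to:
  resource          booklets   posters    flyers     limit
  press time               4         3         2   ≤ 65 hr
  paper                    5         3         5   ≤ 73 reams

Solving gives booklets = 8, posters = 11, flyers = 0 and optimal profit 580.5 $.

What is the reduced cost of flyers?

At the optimum: press time uses 65 of 65 (binding); paper uses 73 of 73 (binding).
Dual feasibility on the basic columns requires 4·y_press time + 5·y_paper = 37.5, 3·y_press time + 3·y_paper = 25.5.
→ y_press time = 5 and y_paper = 3.5.
Reduced cost of flyers: c₃ − yᵀa₃ = 23.5 − (5·2 + 3.5·5) = 23.5 − 27.5 = -4.

-4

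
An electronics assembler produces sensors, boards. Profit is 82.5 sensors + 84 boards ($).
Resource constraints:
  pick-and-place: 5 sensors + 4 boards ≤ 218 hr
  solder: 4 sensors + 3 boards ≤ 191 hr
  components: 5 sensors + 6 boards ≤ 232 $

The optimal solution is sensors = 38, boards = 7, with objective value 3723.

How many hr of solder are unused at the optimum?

solder used = 4·38 + 3·7 = 173; slack = 191 − 173 = 18.

18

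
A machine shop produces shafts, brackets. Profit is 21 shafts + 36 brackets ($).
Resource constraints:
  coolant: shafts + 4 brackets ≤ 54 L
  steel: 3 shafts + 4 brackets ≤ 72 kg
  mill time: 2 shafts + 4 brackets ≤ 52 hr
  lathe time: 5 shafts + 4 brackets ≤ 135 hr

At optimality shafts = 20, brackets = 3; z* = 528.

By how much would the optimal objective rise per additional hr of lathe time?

Check each constraint at x*: coolant 32/54 (slack 22); steel 72/72 (tight); mill time 52/52 (tight); lathe time 112/135 (slack 23).
Since coolant, lathe time are not tight, their duals are 0.
The binding rows give the dual system: 3·y_steel + 2·y_mill time = 21 and 4·y_steel + 4·y_mill time = 36.
This yields shadow prices y_steel = 3, y_mill time = 6.
Shadow price of lathe time = 0.

0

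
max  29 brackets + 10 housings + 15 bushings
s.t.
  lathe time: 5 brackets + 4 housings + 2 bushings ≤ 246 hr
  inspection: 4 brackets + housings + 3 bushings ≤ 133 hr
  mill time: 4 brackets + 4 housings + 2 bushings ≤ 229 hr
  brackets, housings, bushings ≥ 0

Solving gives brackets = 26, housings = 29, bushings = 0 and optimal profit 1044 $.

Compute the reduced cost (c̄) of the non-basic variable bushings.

-5

At the optimum: lathe time uses 246 of 246 (binding); inspection uses 133 of 133 (binding); mill time uses 220 of 229 (slack = 9).
Slack constraints have shadow price 0 (complementary slackness).
The binding rows give the dual system: 5·y_lathe time + 4·y_inspection = 29 and 4·y_lathe time + 1·y_inspection = 10.
→ y_lathe time = 1 and y_inspection = 6.
Reduced cost of bushings: c₃ − yᵀa₃ = 15 − (1·2 + 6·3) = 15 − 20 = -5.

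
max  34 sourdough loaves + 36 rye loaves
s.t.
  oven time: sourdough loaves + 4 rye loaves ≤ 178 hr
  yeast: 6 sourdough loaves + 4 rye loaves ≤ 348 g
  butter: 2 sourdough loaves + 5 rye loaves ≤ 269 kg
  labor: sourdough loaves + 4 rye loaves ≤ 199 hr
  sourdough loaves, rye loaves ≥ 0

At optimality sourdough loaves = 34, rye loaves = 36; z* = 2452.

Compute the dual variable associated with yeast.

At the optimum: oven time uses 178 of 178 (binding); yeast uses 348 of 348 (binding); butter uses 248 of 269 (slack = 21); labor uses 178 of 199 (slack = 21).
Since butter, labor are not tight, their duals are 0.
Dual feasibility on the basic columns requires 1·y_oven time + 6·y_yeast = 34, 4·y_oven time + 4·y_yeast = 36.
→ y_oven time = 4 and y_yeast = 5.
Shadow price of yeast = 5.

5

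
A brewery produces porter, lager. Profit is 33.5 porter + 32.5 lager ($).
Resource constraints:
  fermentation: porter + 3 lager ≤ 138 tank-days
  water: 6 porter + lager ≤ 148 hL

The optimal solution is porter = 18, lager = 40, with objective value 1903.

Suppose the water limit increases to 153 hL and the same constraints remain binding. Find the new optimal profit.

Check each constraint at x*: fermentation 138/138 (tight); water 148/148 (tight).
From A_Bᵀ y = c: 1·y_fermentation + 6·y_water = 33.5; 3·y_fermentation + 1·y_water = 32.5.
This yields shadow prices y_fermentation = 9.5, y_water = 4.
Δz = y_water·Δb = 4 × (5) = 20, so new z* = 1903 + 20 = 1923.

1923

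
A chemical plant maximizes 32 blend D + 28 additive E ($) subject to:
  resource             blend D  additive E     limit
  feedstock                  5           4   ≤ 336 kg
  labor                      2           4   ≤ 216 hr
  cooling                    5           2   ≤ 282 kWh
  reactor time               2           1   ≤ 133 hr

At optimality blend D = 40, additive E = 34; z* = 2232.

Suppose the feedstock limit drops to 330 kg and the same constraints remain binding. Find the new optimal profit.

2196

Check each constraint at x*: feedstock 336/336 (tight); labor 216/216 (tight); cooling 268/282 (slack 14); reactor time 114/133 (slack 19).
By complementary slackness, y = 0 for the non-binding constraints.
Dual feasibility on the basic columns requires 5·y_feedstock + 2·y_labor = 32, 4·y_feedstock + 4·y_labor = 28.
Solving: y_feedstock = 6, y_labor = 1.
Δz = y_feedstock·Δb = 6 × (-6) = -36, so new z* = 2232 − 36 = 2196.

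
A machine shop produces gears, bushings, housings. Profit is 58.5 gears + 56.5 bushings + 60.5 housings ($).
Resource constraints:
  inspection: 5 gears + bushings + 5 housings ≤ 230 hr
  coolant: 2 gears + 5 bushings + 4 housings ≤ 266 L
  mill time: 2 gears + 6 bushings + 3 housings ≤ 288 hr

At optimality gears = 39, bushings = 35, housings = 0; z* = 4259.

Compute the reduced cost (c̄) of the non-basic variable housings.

Binding: inspection and mill time. Non-binding: coolant (13 unused).
By complementary slackness, y = 0 for the non-binding constraint.
Dual feasibility on the basic columns requires 5·y_inspection + 2·y_mill time = 58.5, 1·y_inspection + 6·y_mill time = 56.5.
Solving: y_inspection = 8.5, y_mill time = 8.
Reduced cost of housings: c₃ − yᵀa₃ = 60.5 − (8.5·5 + 8·3) = 60.5 − 66.5 = -6.

-6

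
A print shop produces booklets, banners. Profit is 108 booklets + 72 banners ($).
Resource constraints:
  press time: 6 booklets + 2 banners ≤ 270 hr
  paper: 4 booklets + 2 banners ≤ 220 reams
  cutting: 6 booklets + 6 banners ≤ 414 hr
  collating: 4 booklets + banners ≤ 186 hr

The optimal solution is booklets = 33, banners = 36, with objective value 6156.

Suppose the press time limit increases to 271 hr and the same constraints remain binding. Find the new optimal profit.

Binding: press time and cutting. Non-binding: paper (16 unused), collating (18 unused).
By complementary slackness, y = 0 for the non-binding constraints.
The binding rows give the dual system: 6·y_press time + 6·y_cutting = 108 and 2·y_press time + 6·y_cutting = 72.
This yields shadow prices y_press time = 9, y_cutting = 9.
Δz = y_press time·Δb = 9 × (1) = 9, so new z* = 6156 + 9 = 6165.

6165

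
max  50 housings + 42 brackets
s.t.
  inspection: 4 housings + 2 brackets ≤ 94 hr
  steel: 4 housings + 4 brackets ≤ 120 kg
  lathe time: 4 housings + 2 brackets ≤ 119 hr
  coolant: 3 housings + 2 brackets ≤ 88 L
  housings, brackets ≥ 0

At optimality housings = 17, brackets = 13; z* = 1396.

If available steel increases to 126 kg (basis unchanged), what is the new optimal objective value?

At the optimum: inspection uses 94 of 94 (binding); steel uses 120 of 120 (binding); lathe time uses 94 of 119 (slack = 25); coolant uses 77 of 88 (slack = 11).
Slack constraints have shadow price 0 (complementary slackness).
Dual feasibility on the basic columns requires 4·y_inspection + 4·y_steel = 50, 2·y_inspection + 4·y_steel = 42.
This yields shadow prices y_inspection = 4, y_steel = 8.5.
Δz = y_steel·Δb = 8.5 × (6) = 51, so new z* = 1396 + 51 = 1447.

1447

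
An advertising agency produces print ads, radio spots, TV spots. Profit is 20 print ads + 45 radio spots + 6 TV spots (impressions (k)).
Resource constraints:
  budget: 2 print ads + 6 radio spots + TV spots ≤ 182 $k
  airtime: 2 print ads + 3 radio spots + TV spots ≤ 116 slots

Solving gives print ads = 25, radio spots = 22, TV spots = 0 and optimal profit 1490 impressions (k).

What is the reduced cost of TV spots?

Check each constraint at x*: budget 182/182 (tight); airtime 116/116 (tight).
From A_Bᵀ y = c: 2·y_budget + 2·y_airtime = 20; 6·y_budget + 3·y_airtime = 45.
→ y_budget = 5 and y_airtime = 5.
Reduced cost of TV spots: c₃ − yᵀa₃ = 6 − (5·1 + 5·1) = 6 − 10 = -4.

-4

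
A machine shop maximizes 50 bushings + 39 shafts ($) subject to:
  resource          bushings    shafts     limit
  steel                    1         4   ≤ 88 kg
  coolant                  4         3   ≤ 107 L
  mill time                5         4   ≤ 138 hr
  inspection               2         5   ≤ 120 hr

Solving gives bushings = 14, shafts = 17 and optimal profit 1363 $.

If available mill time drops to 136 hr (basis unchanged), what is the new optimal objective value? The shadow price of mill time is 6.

Δb = -2, so new z* = 1363 + (6)·(-2) = 1363 − 12 = 1351.

1351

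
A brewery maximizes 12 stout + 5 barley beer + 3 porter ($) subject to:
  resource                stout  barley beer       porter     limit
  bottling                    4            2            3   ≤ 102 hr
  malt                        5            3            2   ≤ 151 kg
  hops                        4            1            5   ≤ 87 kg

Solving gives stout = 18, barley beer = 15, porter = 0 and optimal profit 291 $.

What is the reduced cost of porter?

-8

At the optimum: bottling uses 102 of 102 (binding); malt uses 135 of 151 (slack = 16); hops uses 87 of 87 (binding).
Slack constraints have shadow price 0 (complementary slackness).
Dual feasibility on the basic columns requires 4·y_bottling + 4·y_hops = 12, 2·y_bottling + 1·y_hops = 5.
This yields shadow prices y_bottling = 2, y_hops = 1.
Reduced cost of porter: c₃ − yᵀa₃ = 3 − (2·3 + 1·5) = 3 − 11 = -8.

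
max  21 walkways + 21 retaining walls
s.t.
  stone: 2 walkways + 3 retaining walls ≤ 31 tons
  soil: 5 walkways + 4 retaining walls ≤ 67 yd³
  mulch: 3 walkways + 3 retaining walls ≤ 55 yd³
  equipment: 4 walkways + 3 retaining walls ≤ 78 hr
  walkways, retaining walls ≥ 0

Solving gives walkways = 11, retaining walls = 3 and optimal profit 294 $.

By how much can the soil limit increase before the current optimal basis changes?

Binding constraints: stone, soil. The basis is B = [[2,3],[5,4]] with det -7.
Per unit increase in soil, x* moves by d = (0.4286, -0.2857).
The basis stays optimal until retaining walls reaches 0; allowable increase = 10.5 yd³.

10.5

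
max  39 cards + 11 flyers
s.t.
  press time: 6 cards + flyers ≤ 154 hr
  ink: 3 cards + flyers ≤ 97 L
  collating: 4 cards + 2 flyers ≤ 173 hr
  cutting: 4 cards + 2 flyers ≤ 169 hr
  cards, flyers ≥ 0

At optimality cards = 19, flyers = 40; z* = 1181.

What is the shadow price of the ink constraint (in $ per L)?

At the optimum: press time uses 154 of 154 (binding); ink uses 97 of 97 (binding); collating uses 156 of 173 (slack = 17); cutting uses 156 of 169 (slack = 13).
By complementary slackness, y = 0 for the non-binding constraints.
From A_Bᵀ y = c: 6·y_press time + 3·y_ink = 39; 1·y_press time + 1·y_ink = 11.
→ y_press time = 2 and y_ink = 9.
Shadow price of ink = 9.

9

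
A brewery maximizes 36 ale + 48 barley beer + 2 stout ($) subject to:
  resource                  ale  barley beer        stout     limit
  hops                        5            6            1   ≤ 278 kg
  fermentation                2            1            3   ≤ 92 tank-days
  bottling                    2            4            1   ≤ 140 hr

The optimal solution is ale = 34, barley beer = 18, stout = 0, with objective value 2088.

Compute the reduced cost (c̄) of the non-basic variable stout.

-7

Check each constraint at x*: hops 278/278 (tight); fermentation 86/92 (slack 6); bottling 140/140 (tight).
Slack constraints have shadow price 0 (complementary slackness).
From A_Bᵀ y = c: 5·y_hops + 2·y_bottling = 36; 6·y_hops + 4·y_bottling = 48.
Solving: y_hops = 6, y_bottling = 3.
Reduced cost of stout: c₃ − yᵀa₃ = 2 − (6·1 + 3·1) = 2 − 9 = -7.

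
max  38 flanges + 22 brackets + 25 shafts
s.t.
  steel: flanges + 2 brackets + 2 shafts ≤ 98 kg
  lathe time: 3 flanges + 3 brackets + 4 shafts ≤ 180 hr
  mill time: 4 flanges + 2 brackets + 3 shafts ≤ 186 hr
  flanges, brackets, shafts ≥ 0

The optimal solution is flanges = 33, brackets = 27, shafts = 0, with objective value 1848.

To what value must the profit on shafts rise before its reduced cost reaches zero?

Binding: lathe time and mill time. Non-binding: steel (11 unused).
Since steel is not tight, its dual is 0.
From A_Bᵀ y = c: 3·y_lathe time + 4·y_mill time = 38; 3·y_lathe time + 2·y_mill time = 22.
This yields shadow prices y_lathe time = 2, y_mill time = 8.
shafts enters the basis when its profit ≥ yᵀa₃ = 2·4 + 8·3 = 32.

32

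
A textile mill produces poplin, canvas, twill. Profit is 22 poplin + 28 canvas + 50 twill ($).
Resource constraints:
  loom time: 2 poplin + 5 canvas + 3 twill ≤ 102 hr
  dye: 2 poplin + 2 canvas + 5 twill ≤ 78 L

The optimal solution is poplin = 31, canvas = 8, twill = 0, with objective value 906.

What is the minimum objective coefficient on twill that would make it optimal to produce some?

51

Both loom time and dye are binding at x*.
The binding rows give the dual system: 2·y_loom time + 2·y_dye = 22 and 5·y_loom time + 2·y_dye = 28.
Solving: y_loom time = 2, y_dye = 9.
twill enters the basis when its profit ≥ yᵀa₃ = 2·3 + 9·5 = 51.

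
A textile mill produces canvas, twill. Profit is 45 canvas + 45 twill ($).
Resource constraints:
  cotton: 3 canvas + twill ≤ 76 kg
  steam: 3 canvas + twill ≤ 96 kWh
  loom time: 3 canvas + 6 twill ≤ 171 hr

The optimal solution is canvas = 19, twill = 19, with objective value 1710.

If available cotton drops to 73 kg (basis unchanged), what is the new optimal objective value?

1683

Check each constraint at x*: cotton 76/76 (tight); steam 76/96 (slack 20); loom time 171/171 (tight).
Since steam is not tight, its dual is 0.
Dual feasibility on the basic columns requires 3·y_cotton + 3·y_loom time = 45, 1·y_cotton + 6·y_loom time = 45.
This yields shadow prices y_cotton = 9, y_loom time = 6.
Δz = y_cotton·Δb = 9 × (-3) = -27, so new z* = 1710 − 27 = 1683.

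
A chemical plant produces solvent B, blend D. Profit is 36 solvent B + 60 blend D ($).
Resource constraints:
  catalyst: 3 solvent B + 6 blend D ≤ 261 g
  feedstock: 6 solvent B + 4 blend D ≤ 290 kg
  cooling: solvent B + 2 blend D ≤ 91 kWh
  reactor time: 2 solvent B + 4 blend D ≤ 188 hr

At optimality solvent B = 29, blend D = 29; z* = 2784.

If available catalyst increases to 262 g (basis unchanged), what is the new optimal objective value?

Binding: catalyst and feedstock. Non-binding: cooling (4 unused), reactor time (14 unused).
By complementary slackness, y = 0 for the non-binding constraints.
The binding rows give the dual system: 3·y_catalyst + 6·y_feedstock = 36 and 6·y_catalyst + 4·y_feedstock = 60.
→ y_catalyst = 9 and y_feedstock = 1.5.
Δz = y_catalyst·Δb = 9 × (1) = 9, so new z* = 2784 + 9 = 2793.

2793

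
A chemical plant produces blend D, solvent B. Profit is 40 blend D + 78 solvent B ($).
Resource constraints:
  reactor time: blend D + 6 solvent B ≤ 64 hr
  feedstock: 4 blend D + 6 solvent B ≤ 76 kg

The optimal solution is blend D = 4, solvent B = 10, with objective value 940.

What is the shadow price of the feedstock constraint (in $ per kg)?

Both reactor time and feedstock are binding at x*.
The binding rows give the dual system: 1·y_reactor time + 4·y_feedstock = 40 and 6·y_reactor time + 6·y_feedstock = 78.
Solving: y_reactor time = 4, y_feedstock = 9.
Shadow price of feedstock = 9.

9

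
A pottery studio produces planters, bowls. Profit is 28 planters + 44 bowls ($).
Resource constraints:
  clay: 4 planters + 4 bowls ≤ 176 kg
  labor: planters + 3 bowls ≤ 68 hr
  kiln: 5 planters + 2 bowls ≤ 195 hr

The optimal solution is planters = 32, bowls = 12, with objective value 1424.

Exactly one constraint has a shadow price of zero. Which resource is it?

kiln

clay: 176/176 (binding)
labor: 68/68 (binding)
kiln: 184/195 (slack 11)
By complementary slackness, a constraint with positive slack has shadow price 0 → kiln.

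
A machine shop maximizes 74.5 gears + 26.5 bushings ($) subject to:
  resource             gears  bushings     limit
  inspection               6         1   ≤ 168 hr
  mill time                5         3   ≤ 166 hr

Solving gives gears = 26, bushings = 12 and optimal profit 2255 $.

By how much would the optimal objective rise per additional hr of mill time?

6.5

Check each constraint at x*: inspection 168/168 (tight); mill time 166/166 (tight).
The binding rows give the dual system: 6·y_inspection + 5·y_mill time = 74.5 and 1·y_inspection + 3·y_mill time = 26.5.
This yields shadow prices y_inspection = 7, y_mill time = 6.5.
Shadow price of mill time = 6.5.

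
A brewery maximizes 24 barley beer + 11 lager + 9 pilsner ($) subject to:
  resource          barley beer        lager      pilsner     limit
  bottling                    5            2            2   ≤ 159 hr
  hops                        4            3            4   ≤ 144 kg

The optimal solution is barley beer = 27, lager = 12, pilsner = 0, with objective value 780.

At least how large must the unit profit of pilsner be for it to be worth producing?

12

Check each constraint at x*: bottling 159/159 (tight); hops 144/144 (tight).
Dual feasibility on the basic columns requires 5·y_bottling + 4·y_hops = 24, 2·y_bottling + 3·y_hops = 11.
This yields shadow prices y_bottling = 4, y_hops = 1.
pilsner enters the basis when its profit ≥ yᵀa₃ = 4·2 + 1·4 = 12.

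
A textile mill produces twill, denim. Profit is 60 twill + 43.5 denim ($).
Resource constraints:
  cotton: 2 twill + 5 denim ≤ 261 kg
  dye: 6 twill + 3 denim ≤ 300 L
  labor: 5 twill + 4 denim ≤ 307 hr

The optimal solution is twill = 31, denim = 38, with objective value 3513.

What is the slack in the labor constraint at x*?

0

labor used = 5·31 + 4·38 = 307; slack = 307 − 307 = 0.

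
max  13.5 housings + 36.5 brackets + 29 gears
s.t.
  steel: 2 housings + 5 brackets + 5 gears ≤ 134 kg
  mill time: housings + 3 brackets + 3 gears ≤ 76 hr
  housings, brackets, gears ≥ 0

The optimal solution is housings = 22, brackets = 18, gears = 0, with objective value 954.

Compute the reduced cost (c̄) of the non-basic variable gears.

-7.5

Check each constraint at x*: steel 134/134 (tight); mill time 76/76 (tight).
Dual feasibility on the basic columns requires 2·y_steel + 1·y_mill time = 13.5, 5·y_steel + 3·y_mill time = 36.5.
Solving: y_steel = 4, y_mill time = 5.5.
Reduced cost of gears: c₃ − yᵀa₃ = 29 − (4·5 + 5.5·3) = 29 − 36.5 = -7.5.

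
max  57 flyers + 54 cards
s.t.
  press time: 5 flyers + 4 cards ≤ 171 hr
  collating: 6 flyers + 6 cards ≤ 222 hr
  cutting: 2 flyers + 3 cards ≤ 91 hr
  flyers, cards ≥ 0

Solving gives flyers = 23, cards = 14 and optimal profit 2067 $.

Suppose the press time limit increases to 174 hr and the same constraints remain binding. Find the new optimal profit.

Check each constraint at x*: press time 171/171 (tight); collating 222/222 (tight); cutting 88/91 (slack 3).
Slack constraints have shadow price 0 (complementary slackness).
The binding rows give the dual system: 5·y_press time + 6·y_collating = 57 and 4·y_press time + 6·y_collating = 54.
→ y_press time = 3 and y_collating = 7.
Δz = y_press time·Δb = 3 × (3) = 9, so new z* = 2067 + 9 = 2076.

2076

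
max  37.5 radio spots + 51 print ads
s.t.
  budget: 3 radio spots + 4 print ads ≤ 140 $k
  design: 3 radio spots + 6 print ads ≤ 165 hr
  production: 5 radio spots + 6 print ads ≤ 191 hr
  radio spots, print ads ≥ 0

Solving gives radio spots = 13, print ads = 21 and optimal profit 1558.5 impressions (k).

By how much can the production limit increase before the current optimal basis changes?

34

Binding constraints: design, production. The basis is B = [[3,6],[5,6]] with det -12.
Per unit increase in production, x* moves by d = (0.5, -0.25).
The basis stays optimal until budget becomes binding; allowable increase = 34 hr.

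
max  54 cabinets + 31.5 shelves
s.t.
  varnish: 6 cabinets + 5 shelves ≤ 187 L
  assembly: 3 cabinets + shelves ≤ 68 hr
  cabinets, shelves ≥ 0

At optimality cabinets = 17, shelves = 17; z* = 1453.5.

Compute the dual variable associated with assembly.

At the optimum: varnish uses 187 of 187 (binding); assembly uses 68 of 68 (binding).
The binding rows give the dual system: 6·y_varnish + 3·y_assembly = 54 and 5·y_varnish + 1·y_assembly = 31.5.
This yields shadow prices y_varnish = 4.5, y_assembly = 9.
Shadow price of assembly = 9.

9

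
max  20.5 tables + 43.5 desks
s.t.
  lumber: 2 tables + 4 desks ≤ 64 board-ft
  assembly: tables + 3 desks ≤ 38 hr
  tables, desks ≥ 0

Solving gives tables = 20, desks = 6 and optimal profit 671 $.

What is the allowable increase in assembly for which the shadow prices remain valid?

10

Binding constraints: lumber, assembly. The basis is B = [[2,4],[1,3]] with det 2.
Per unit increase in assembly, x* moves by d = (-2, 1).
The basis stays optimal until tables reaches 0; allowable increase = 10 hr.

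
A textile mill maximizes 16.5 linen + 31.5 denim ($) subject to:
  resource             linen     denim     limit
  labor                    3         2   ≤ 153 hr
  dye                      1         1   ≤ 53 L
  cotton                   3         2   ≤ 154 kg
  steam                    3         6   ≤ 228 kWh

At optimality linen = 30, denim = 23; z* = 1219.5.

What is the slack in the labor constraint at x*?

17

labor used = 3·30 + 2·23 = 136; slack = 153 − 136 = 17.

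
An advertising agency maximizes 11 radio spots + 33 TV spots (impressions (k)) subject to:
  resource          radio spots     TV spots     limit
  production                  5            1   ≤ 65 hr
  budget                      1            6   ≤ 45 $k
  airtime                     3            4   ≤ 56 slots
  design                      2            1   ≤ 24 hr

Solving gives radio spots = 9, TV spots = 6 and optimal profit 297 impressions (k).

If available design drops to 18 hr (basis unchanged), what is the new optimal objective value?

279

At the optimum: production uses 51 of 65 (slack = 14); budget uses 45 of 45 (binding); airtime uses 51 of 56 (slack = 5); design uses 24 of 24 (binding).
Slack constraints have shadow price 0 (complementary slackness).
Dual feasibility on the basic columns requires 1·y_budget + 2·y_design = 11, 6·y_budget + 1·y_design = 33.
Solving: y_budget = 5, y_design = 3.
Δz = y_design·Δb = 3 × (-6) = -18, so new z* = 297 − 18 = 279.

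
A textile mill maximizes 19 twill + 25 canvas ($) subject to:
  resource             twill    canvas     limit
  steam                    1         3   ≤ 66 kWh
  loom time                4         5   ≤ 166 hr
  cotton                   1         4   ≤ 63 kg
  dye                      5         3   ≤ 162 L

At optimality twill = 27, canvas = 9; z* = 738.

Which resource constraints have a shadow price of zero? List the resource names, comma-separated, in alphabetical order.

steam: 54/66 (slack 12)
loom time: 153/166 (slack 13)
cotton: 63/63 (binding)
dye: 162/162 (binding)
By complementary slackness, a constraint with positive slack has shadow price 0 → loom time, steam.

loom time, steam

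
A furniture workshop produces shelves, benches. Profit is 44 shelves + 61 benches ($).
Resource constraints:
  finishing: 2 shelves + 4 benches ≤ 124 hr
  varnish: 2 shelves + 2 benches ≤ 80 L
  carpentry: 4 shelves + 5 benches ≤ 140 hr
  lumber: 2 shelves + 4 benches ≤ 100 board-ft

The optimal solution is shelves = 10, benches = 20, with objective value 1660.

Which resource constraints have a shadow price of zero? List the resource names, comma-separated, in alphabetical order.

finishing: 100/124 (slack 24)
varnish: 60/80 (slack 20)
carpentry: 140/140 (binding)
lumber: 100/100 (binding)
By complementary slackness, a constraint with positive slack has shadow price 0 → finishing, varnish.

finishing, varnish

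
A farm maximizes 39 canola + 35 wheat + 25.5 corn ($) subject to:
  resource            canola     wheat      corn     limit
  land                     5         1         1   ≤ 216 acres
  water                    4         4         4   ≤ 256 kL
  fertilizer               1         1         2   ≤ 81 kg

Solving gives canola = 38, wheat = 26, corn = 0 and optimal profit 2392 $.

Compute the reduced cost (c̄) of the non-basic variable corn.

-9.5

Binding: land and water. Non-binding: fertilizer (17 unused).
Since fertilizer is not tight, its dual is 0.
The binding rows give the dual system: 5·y_land + 4·y_water = 39 and 1·y_land + 4·y_water = 35.
Solving: y_land = 1, y_water = 8.5.
Reduced cost of corn: c₃ − yᵀa₃ = 25.5 − (1·1 + 8.5·4) = 25.5 − 35 = -9.5.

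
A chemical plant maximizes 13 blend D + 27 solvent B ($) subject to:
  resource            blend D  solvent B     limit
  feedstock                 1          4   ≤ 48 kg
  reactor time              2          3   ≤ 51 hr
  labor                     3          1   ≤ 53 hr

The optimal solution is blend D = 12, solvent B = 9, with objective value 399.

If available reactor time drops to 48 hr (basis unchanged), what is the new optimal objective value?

384

Binding: feedstock and reactor time. Non-binding: labor (8 unused).
Since labor is not tight, its dual is 0.
The binding rows give the dual system: 1·y_feedstock + 2·y_reactor time = 13 and 4·y_feedstock + 3·y_reactor time = 27.
Solving: y_feedstock = 3, y_reactor time = 5.
Δz = y_reactor time·Δb = 5 × (-3) = -15, so new z* = 399 − 15 = 384.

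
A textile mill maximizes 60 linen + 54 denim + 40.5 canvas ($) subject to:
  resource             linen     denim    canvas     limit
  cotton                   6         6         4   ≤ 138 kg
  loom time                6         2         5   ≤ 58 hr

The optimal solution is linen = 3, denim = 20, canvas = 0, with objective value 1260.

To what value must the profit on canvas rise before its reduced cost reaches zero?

Both cotton and loom time are binding at x*.
The binding rows give the dual system: 6·y_cotton + 6·y_loom time = 60 and 6·y_cotton + 2·y_loom time = 54.
→ y_cotton = 8.5 and y_loom time = 1.5.
canvas enters the basis when its profit ≥ yᵀa₃ = 8.5·4 + 1.5·5 = 41.5.

41.5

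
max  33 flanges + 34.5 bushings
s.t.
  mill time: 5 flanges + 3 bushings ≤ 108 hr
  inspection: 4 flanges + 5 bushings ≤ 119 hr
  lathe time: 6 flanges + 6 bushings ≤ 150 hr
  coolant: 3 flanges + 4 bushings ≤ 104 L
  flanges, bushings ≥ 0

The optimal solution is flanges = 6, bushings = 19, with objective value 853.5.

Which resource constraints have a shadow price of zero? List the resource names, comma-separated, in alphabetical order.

mill time: 87/108 (slack 21)
inspection: 119/119 (binding)
lathe time: 150/150 (binding)
coolant: 94/104 (slack 10)
By complementary slackness, a constraint with positive slack has shadow price 0 → coolant, mill time.

coolant, mill time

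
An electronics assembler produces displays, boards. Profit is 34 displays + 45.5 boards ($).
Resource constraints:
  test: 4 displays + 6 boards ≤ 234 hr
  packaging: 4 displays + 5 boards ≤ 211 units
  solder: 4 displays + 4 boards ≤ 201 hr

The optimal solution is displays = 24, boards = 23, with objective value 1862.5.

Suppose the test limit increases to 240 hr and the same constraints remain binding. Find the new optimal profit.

Binding: test and packaging. Non-binding: solder (13 unused).
By complementary slackness, y = 0 for the non-binding constraint.
Dual feasibility on the basic columns requires 4·y_test + 4·y_packaging = 34, 6·y_test + 5·y_packaging = 45.5.
Solving: y_test = 3, y_packaging = 5.5.
Δz = y_test·Δb = 3 × (6) = 18, so new z* = 1862.5 + 18 = 1880.5.

1880.5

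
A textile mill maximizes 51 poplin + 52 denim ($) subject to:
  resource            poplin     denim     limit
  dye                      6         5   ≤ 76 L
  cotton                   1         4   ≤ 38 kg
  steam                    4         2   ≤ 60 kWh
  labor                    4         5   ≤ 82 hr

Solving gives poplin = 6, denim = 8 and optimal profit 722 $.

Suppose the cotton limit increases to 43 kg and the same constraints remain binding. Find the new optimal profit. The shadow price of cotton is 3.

737

Δb = 5, so new z* = 722 + (3)·(5) = 722 + 15 = 737.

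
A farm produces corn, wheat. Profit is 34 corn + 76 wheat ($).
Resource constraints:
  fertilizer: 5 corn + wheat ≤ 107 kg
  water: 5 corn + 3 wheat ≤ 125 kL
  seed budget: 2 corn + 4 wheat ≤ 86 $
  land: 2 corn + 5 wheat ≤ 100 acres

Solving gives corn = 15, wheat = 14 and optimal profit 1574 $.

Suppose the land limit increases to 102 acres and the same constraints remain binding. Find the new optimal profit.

1590

Check each constraint at x*: fertilizer 89/107 (slack 18); water 117/125 (slack 8); seed budget 86/86 (tight); land 100/100 (tight).
Since fertilizer, water are not tight, their duals are 0.
From A_Bᵀ y = c: 2·y_seed budget + 2·y_land = 34; 4·y_seed budget + 5·y_land = 76.
→ y_seed budget = 9 and y_land = 8.
Δz = y_land·Δb = 8 × (2) = 16, so new z* = 1574 + 16 = 1590.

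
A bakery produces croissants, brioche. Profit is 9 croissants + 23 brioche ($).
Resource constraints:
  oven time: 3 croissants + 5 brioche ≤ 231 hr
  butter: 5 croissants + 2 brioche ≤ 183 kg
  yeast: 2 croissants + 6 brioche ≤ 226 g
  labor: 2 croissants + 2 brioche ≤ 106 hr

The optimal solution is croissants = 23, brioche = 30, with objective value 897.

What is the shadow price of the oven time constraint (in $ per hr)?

0

Check each constraint at x*: oven time 219/231 (slack 12); butter 175/183 (slack 8); yeast 226/226 (tight); labor 106/106 (tight).
Since oven time, butter are not tight, their duals are 0.
From A_Bᵀ y = c: 2·y_yeast + 2·y_labor = 9; 6·y_yeast + 2·y_labor = 23.
This yields shadow prices y_yeast = 3.5, y_labor = 1.
Shadow price of oven time = 0.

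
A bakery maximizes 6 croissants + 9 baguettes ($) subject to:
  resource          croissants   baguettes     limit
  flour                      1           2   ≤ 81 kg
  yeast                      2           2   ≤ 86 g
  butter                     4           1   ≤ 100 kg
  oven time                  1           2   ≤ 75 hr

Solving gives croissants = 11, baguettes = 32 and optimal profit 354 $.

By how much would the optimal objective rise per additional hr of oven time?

Check each constraint at x*: flour 75/81 (slack 6); yeast 86/86 (tight); butter 76/100 (slack 24); oven time 75/75 (tight).
Since flour, butter are not tight, their duals are 0.
Dual feasibility on the basic columns requires 2·y_yeast + 1·y_oven time = 6, 2·y_yeast + 2·y_oven time = 9.
This yields shadow prices y_yeast = 1.5, y_oven time = 3.
Shadow price of oven time = 3.

3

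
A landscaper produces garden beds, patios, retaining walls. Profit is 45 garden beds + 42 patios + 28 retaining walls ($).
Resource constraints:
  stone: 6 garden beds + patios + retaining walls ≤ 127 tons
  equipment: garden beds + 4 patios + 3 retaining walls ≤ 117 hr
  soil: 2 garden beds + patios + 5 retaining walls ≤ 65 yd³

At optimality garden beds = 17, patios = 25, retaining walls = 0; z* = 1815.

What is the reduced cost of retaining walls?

-5

At the optimum: stone uses 127 of 127 (binding); equipment uses 117 of 117 (binding); soil uses 59 of 65 (slack = 6).
Since soil is not tight, its dual is 0.
Dual feasibility on the basic columns requires 6·y_stone + 1·y_equipment = 45, 1·y_stone + 4·y_equipment = 42.
→ y_stone = 6 and y_equipment = 9.
Reduced cost of retaining walls: c₃ − yᵀa₃ = 28 − (6·1 + 9·3) = 28 − 33 = -5.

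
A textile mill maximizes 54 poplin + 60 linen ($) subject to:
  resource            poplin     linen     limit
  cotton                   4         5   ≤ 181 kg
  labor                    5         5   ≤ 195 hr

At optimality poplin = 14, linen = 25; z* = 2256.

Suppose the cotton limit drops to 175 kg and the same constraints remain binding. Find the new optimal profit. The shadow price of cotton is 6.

2220

Δb = -6, so new z* = 2256 + (6)·(-6) = 2256 − 36 = 2220.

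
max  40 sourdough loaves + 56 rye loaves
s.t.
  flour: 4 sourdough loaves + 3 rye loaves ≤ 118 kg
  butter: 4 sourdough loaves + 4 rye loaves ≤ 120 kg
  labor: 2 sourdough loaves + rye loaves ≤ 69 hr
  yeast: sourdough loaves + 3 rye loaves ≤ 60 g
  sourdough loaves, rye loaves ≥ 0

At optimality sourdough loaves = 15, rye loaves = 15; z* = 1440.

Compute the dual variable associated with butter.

8

Binding: butter and yeast. Non-binding: flour (13 unused), labor (24 unused).
By complementary slackness, y = 0 for the non-binding constraints.
From A_Bᵀ y = c: 4·y_butter + 1·y_yeast = 40; 4·y_butter + 3·y_yeast = 56.
Solving: y_butter = 8, y_yeast = 8.
Shadow price of butter = 8.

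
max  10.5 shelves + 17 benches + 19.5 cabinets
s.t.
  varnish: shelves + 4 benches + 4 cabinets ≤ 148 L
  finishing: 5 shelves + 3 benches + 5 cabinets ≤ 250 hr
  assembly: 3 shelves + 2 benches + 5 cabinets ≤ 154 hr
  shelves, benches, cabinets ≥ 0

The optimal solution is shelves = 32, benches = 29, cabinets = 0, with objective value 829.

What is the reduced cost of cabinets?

-5

Check each constraint at x*: varnish 148/148 (tight); finishing 247/250 (slack 3); assembly 154/154 (tight).
Slack constraints have shadow price 0 (complementary slackness).
The binding rows give the dual system: 1·y_varnish + 3·y_assembly = 10.5 and 4·y_varnish + 2·y_assembly = 17.
This yields shadow prices y_varnish = 3, y_assembly = 2.5.
Reduced cost of cabinets: c₃ − yᵀa₃ = 19.5 − (3·4 + 2.5·5) = 19.5 − 24.5 = -5.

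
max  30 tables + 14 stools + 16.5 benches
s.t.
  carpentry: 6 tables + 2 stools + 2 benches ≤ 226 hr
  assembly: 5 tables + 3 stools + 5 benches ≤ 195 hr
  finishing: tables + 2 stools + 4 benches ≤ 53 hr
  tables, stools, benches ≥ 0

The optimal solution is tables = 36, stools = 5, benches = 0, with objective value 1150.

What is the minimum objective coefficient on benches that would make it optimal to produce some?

20

Binding: carpentry and assembly. Non-binding: finishing (7 unused).
Slack constraints have shadow price 0 (complementary slackness).
Dual feasibility on the basic columns requires 6·y_carpentry + 5·y_assembly = 30, 2·y_carpentry + 3·y_assembly = 14.
→ y_carpentry = 2.5 and y_assembly = 3.
benches enters the basis when its profit ≥ yᵀa₃ = 2.5·2 + 3·5 = 20.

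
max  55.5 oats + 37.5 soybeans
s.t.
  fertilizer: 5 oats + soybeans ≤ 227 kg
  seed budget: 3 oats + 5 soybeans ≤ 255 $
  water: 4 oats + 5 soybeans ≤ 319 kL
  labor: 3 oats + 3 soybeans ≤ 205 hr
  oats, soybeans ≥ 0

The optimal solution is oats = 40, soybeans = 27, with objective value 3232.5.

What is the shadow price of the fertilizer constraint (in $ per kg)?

Check each constraint at x*: fertilizer 227/227 (tight); seed budget 255/255 (tight); water 295/319 (slack 24); labor 201/205 (slack 4).
Since water, labor are not tight, their duals are 0.
From A_Bᵀ y = c: 5·y_fertilizer + 3·y_seed budget = 55.5; 1·y_fertilizer + 5·y_seed budget = 37.5.
This yields shadow prices y_fertilizer = 7.5, y_seed budget = 6.
Shadow price of fertilizer = 7.5.

7.5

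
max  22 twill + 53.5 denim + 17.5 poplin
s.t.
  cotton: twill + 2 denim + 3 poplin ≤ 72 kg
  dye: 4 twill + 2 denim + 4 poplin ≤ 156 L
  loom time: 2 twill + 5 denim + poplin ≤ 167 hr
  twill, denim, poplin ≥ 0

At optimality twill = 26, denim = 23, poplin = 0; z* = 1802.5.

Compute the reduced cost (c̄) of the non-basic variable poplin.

Check each constraint at x*: cotton 72/72 (tight); dye 150/156 (slack 6); loom time 167/167 (tight).
Slack constraints have shadow price 0 (complementary slackness).
From A_Bᵀ y = c: 1·y_cotton + 2·y_loom time = 22; 2·y_cotton + 5·y_loom time = 53.5.
→ y_cotton = 3 and y_loom time = 9.5.
Reduced cost of poplin: c₃ − yᵀa₃ = 17.5 − (3·3 + 9.5·1) = 17.5 − 18.5 = -1.

-1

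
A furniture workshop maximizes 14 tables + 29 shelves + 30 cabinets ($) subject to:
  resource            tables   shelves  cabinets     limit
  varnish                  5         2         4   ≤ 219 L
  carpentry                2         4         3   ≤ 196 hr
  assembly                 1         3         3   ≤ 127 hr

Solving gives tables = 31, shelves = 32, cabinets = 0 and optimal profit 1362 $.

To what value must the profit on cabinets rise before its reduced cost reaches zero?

At the optimum: varnish uses 219 of 219 (binding); carpentry uses 190 of 196 (slack = 6); assembly uses 127 of 127 (binding).
Slack constraints have shadow price 0 (complementary slackness).
From A_Bᵀ y = c: 5·y_varnish + 1·y_assembly = 14; 2·y_varnish + 3·y_assembly = 29.
Solving: y_varnish = 1, y_assembly = 9.
cabinets enters the basis when its profit ≥ yᵀa₃ = 1·4 + 9·3 = 31.

31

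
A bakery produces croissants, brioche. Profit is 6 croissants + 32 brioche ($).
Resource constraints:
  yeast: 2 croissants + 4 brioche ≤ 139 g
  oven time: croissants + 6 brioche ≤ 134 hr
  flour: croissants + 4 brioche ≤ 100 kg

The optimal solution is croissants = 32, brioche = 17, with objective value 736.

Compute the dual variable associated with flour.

2

At the optimum: yeast uses 132 of 139 (slack = 7); oven time uses 134 of 134 (binding); flour uses 100 of 100 (binding).
By complementary slackness, y = 0 for the non-binding constraint.
From A_Bᵀ y = c: 1·y_oven time + 1·y_flour = 6; 6·y_oven time + 4·y_flour = 32.
→ y_oven time = 4 and y_flour = 2.
Shadow price of flour = 2.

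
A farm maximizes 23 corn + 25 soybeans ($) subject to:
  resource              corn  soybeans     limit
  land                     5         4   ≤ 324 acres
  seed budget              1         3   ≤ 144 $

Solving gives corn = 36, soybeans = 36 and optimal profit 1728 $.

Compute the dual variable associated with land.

Both land and seed budget are binding at x*.
From A_Bᵀ y = c: 5·y_land + 1·y_seed budget = 23; 4·y_land + 3·y_seed budget = 25.
→ y_land = 4 and y_seed budget = 3.
Shadow price of land = 4.

4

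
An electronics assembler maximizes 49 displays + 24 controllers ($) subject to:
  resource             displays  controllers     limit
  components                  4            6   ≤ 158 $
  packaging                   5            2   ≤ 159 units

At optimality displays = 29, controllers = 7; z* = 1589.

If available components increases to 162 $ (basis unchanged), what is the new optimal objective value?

1593

At the optimum: components uses 158 of 158 (binding); packaging uses 159 of 159 (binding).
The binding rows give the dual system: 4·y_components + 5·y_packaging = 49 and 6·y_components + 2·y_packaging = 24.
→ y_components = 1 and y_packaging = 9.
Δz = y_components·Δb = 1 × (4) = 4, so new z* = 1589 + 4 = 1593.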